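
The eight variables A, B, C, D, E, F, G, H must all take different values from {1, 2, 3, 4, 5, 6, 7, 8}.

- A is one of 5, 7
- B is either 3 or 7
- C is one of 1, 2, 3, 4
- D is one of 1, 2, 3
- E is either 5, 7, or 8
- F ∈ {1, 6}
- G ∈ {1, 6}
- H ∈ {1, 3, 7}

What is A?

5

The 8 variables draw from only 8 values {1, 2, 3, 4, 5, 6, 7, 8}, so each is used; only C can be 4, hence C = 4.
The 7 still-open variables together cover exactly {1, 2, 3, 5, 6, 7, 8} — 7 values for 7 variables — and 2 appears only in D's list, so D = 2.
The 6 still-open variables draw from only 6 values {1, 3, 5, 6, 7, 8}, so each is used; only E can be 8, hence E = 8.
Among the 5 still-open variables, 5 fits only A (and all 5 values in {1, 3, 5, 6, 7} must be used), so A = 5.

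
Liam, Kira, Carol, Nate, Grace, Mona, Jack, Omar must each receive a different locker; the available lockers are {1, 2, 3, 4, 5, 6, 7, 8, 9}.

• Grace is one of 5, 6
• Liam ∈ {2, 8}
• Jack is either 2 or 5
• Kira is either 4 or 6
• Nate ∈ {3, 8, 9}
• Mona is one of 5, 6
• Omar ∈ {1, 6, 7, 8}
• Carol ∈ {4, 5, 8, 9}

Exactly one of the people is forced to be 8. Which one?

The 2 variables Grace and Mona are confined to {5, 6}, which locks those values in; drop them from Kira, Carol, Jack, Omar.
Kira must be 4 (only option left). So Carol can't be 4.
Jack has just one choice, so Jack = 2. Remove 2 from Liam.
So 8 goes to Liam.

Liam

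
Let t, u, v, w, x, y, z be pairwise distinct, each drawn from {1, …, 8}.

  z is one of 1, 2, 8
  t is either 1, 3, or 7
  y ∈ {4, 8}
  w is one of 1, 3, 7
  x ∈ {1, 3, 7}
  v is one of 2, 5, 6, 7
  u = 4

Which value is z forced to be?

2

u has just one choice, so u = 4. Strike 4 from y.
y has just one choice, so y = 8. Eliminate 8 elsewhere: z.
t, w, x between them cover only {1, 3, 7} — a naked triple. Remove those values from v, z.
So z = 2.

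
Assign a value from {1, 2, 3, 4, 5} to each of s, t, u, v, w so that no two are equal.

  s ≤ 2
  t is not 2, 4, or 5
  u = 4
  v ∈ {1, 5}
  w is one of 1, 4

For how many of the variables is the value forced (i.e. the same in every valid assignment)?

u has just one choice, so u = 4. Strike 4 from w.
w must be 1 (only option left). Strike 1 from s, t, v.
s's domain is down to {2}, so s = 2.
t has just one choice, so t = 3.
That leaves v = 5.
Every variable is fixed: s=2, t=3, u=4, v=5, w=1. That makes 5.

5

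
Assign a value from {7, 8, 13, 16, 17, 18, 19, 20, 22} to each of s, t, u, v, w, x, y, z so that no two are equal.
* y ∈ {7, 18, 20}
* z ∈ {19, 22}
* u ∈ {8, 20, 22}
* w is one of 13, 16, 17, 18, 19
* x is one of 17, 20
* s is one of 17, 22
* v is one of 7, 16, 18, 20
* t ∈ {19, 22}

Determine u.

8

The 2 variables t and z are confined to {19, 22}, which locks those values in; drop them from s, u, w.
s's domain is down to {17}, so s = 17. Eliminate 17 elsewhere: w, x.
That leaves x = 20. Strike 20 from u, v, y.
So u = 8.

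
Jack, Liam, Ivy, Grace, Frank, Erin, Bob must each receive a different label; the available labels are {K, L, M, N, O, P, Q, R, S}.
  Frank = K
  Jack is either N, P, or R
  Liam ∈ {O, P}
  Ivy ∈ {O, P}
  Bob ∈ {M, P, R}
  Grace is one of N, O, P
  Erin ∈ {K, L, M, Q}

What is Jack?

Frank has just one choice, so Frank = K. So Erin can't be K.
The 2 variables Liam and Ivy are confined to {O, P}, which locks those values in; drop them from Jack, Grace, Bob.
Grace must be N (only option left). Eliminate N elsewhere: Jack.
So Jack = R.

R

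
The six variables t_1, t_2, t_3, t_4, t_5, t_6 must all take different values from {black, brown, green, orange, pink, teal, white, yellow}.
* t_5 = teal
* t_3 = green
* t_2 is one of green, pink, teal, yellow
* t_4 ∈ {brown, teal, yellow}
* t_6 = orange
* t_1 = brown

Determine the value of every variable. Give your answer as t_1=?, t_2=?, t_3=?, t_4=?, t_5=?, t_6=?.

t_1's domain is down to {brown}, so t_1 = brown. Remove brown from t_4.
t_3's domain is down to {green}, so t_3 = green. Eliminate green elsewhere: t_2.
t_5's domain is down to {teal}, so t_5 = teal. So t_2, t_4 can't be teal.
t_6 has just one choice, so t_6 = orange.
t_4's domain is down to {yellow}, so t_4 = yellow. So t_2 can't be yellow.
That leaves t_2 = pink.

t_1=brown, t_2=pink, t_3=green, t_4=yellow, t_5=teal, t_6=orange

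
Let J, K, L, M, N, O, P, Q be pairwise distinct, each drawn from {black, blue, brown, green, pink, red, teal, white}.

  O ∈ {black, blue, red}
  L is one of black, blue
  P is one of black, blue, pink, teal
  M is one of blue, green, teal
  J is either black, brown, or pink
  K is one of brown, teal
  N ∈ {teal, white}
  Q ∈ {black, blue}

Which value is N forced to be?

white

Among the 8 variables, green fits only M (and all 8 values in {black, blue, brown, green, pink, red, teal, white} must be used), so M = green.
The 7 still-open variables together cover exactly {black, blue, brown, pink, red, teal, white} — 7 values for 7 variables — and red appears only in O's list, so O = red.
The 6 still-open variables draw from only 6 values {black, blue, brown, pink, teal, white}, so each is used; only N can be white, hence N = white.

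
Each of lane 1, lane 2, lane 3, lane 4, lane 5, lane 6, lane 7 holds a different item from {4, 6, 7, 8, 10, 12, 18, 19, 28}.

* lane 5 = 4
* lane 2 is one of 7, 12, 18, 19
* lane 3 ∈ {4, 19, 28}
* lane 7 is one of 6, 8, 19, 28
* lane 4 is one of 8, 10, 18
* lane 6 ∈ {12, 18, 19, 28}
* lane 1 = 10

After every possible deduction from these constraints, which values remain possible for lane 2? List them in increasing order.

lane 1's domain is down to {10}, so lane 1 = 10. Remove 10 from lane 4.
lane 5 has just one choice, so lane 5 = 4. Eliminate 4 elsewhere: lane 3.
No further eliminations apply; lane 2 can still be any of 7, 12, 18, 19.

7, 12, 18, 19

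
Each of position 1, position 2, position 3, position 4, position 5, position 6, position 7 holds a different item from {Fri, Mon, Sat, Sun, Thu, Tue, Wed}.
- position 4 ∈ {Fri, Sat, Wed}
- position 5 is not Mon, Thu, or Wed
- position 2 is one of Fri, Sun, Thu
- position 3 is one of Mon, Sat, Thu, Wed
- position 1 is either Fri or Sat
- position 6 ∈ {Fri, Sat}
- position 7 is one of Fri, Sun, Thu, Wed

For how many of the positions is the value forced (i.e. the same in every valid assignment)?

3

Among the 7 variables, Mon fits only position 3 (and all 7 values in {Fri, Mon, Sat, Sun, Thu, Tue, Wed} must be used), so position 3 = Mon.
The 6 still-open variables together cover exactly {Fri, Sat, Sun, Thu, Tue, Wed} — 6 values for 6 variables — and Tue appears only in position 5's list, so position 5 = Tue.
position 1 and position 6 between them cover only {Fri, Sat} — a naked pair. Remove those values from position 2, position 4, position 7.
position 4 has just one choice, so position 4 = Wed. Remove Wed from position 7.
Determined: position 3=Mon, position 4=Wed, position 5=Tue. The other positions each still have more than one consistent value. That makes 3.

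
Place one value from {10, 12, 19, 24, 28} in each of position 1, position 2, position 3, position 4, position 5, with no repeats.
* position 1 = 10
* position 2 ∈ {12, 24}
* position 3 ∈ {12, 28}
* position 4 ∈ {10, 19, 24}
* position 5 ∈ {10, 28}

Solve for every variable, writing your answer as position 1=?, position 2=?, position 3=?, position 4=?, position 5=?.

position 1=10, position 2=24, position 3=12, position 4=19, position 5=28

position 1's domain is down to {10}, so position 1 = 10. Eliminate 10 elsewhere: position 4, position 5.
That leaves position 5 = 28. Strike 28 from position 3.
position 3 must be 12 (only option left). Remove 12 from position 2.
position 2 must be 24 (only option left). Remove 24 from position 4.
position 4 has just one choice, so position 4 = 19.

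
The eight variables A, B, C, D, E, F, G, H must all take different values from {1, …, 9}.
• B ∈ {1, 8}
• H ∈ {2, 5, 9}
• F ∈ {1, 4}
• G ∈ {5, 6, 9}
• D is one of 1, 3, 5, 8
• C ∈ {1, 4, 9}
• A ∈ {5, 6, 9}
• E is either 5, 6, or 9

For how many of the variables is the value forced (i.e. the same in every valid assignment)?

Among the 8 variables, 2 fits only H (and all 8 values in {1, 2, 3, 4, 5, 6, 8, 9} must be used), so H = 2.
The 7 still-open variables draw from only 7 values {1, 3, 4, 5, 6, 8, 9}, so each is used; only D can be 3, hence D = 3.
The 6 still-open variables draw from only 6 values {1, 4, 5, 6, 8, 9}, so each is used; only B can be 8, hence B = 8.
A, E, G between them cover only {5, 6, 9} — a naked triple. Remove those values from C.
Determined: B=8, D=3, H=2. The other variables each still have more than one consistent value. That makes 3.

3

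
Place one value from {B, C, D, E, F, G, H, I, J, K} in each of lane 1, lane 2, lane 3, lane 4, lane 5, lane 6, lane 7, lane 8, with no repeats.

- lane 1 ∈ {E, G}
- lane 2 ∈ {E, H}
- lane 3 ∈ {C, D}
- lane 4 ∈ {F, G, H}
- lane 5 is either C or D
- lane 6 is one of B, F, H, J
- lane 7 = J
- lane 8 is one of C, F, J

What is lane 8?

F

lane 7 has just one choice, so lane 7 = J. Eliminate J elsewhere: lane 6, lane 8.
Among the 7 still-open variables, B fits only lane 6 (and all 7 values in {B, C, D, E, F, G, H} must be used), so lane 6 = B.
lane 3 and lane 5 between them cover only {C, D} — a naked pair. Remove those values from lane 8.
So lane 8 = F.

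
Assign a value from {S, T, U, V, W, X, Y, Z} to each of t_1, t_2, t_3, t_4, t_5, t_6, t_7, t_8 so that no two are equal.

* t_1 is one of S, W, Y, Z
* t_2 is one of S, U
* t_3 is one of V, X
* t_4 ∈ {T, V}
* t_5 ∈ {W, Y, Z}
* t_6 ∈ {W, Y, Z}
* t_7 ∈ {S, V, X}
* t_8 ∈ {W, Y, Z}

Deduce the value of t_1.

S

The 8 variables draw from only 8 values {S, T, U, V, W, X, Y, Z}, so each is used; only t_4 can be T, hence t_4 = T.
The 7 still-open variables together cover exactly {S, U, V, W, X, Y, Z} — 7 values for 7 variables — and U appears only in t_2's list, so t_2 = U.
t_5, t_6, t_8 share exactly the 3 values {W, Y, Z}; by pigeonhole those values go to them, so strike W, Y, Z from t_1.
So t_1 = S.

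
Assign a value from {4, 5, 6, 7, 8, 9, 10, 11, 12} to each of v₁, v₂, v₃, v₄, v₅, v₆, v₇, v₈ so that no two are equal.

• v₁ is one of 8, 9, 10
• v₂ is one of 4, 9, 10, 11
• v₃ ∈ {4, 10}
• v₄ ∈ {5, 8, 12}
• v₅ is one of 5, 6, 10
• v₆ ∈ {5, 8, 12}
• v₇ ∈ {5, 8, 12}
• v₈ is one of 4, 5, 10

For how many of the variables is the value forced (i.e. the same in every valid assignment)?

3

The 8 variables together cover exactly {4, 5, 6, 8, 9, 10, 11, 12} — 8 values for 8 variables — and 6 appears only in v₅'s list, so v₅ = 6.
The 7 still-open variables together cover exactly {4, 5, 8, 9, 10, 11, 12} — 7 values for 7 variables — and 11 appears only in v₂'s list, so v₂ = 11.
The 6 still-open variables together cover exactly {4, 5, 8, 9, 10, 12} — 6 values for 6 variables — and 9 appears only in v₁'s list, so v₁ = 9.
The 3 variables v₄, v₆, v₇ are confined to {5, 8, 12}, which locks those values in; drop them from v₈.
Determined: v₁=9, v₂=11, v₅=6. The other variables each still have more than one consistent value. That makes 3.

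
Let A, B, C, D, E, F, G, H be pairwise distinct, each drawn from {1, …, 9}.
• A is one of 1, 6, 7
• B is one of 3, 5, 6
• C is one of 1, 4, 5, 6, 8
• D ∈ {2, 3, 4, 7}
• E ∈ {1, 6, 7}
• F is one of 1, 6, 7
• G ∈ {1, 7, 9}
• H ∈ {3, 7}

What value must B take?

A, E, F between them cover only {1, 6, 7} — a naked triple. Remove those values from B, C, D, G, H.
That leaves G = 9.
That leaves H = 3. So B, D can't be 3.
So B = 5.

5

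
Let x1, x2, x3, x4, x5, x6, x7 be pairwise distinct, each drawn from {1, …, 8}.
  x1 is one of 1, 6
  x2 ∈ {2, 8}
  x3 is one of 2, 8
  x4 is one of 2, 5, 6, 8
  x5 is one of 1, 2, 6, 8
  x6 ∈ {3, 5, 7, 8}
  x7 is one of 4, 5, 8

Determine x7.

4

The 2 variables x2 and x3 are confined to {2, 8}, which locks those values in; drop them from x4, x5, x6, x7.
x1 and x5 share exactly the 2 values {1, 6}; by pigeonhole those values go to them, so strike 1, 6 from x4.
That leaves x4 = 5. Eliminate 5 elsewhere: x6, x7.
So x7 = 4.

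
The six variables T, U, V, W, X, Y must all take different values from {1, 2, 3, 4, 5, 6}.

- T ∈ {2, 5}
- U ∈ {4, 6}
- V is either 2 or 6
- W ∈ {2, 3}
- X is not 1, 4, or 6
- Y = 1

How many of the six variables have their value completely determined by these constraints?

3

Y's domain is down to {1}, so Y = 1.
The 5 still-open variables together cover exactly {2, 3, 4, 5, 6} — 5 values for 5 variables — and 4 appears only in U's list, so U = 4.
The 4 still-open variables together cover exactly {2, 3, 5, 6} — 4 values for 4 variables — and 6 appears only in V's list, so V = 6.
Determined: U=4, V=6, Y=1. The other variables each still have more than one consistent value. That makes 3.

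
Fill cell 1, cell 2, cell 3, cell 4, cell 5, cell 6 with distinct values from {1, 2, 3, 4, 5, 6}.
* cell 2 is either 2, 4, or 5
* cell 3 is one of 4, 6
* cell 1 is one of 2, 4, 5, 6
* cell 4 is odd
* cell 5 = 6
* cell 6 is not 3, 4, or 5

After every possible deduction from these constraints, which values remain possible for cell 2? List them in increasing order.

cell 5's domain is down to {6}, so cell 5 = 6. So cell 1, cell 3, cell 6 can't be 6.
cell 3's domain is down to {4}, so cell 3 = 4. Remove 4 from cell 1, cell 2.
Among the 4 still-open variables, 3 fits only cell 4 (and all 4 values in {1, 2, 3, 5} must be used), so cell 4 = 3.
The 3 still-open variables together cover exactly {1, 2, 5} — 3 values for 3 variables — and 1 appears only in cell 6's list, so cell 6 = 1.
No further eliminations apply; cell 2 can still be any of 2, 5.

2, 5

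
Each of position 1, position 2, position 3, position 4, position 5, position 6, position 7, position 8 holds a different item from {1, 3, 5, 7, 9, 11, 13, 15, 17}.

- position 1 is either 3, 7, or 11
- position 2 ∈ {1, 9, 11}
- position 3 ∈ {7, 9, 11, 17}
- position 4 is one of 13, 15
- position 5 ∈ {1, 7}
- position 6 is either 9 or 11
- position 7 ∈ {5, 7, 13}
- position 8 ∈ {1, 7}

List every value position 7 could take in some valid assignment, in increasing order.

position 5 and position 8 share exactly the 2 values {1, 7}; by pigeonhole those values go to them, so strike 1, 7 from position 1, position 2, position 3, position 7.
The 2 variables position 2 and position 6 are confined to {9, 11}, which locks those values in; drop them from position 1, position 3.
position 1 must be 3 (only option left).
position 3's domain is down to {17}, so position 3 = 17.
No further eliminations apply; position 7 can still be any of 5, 13.

5, 13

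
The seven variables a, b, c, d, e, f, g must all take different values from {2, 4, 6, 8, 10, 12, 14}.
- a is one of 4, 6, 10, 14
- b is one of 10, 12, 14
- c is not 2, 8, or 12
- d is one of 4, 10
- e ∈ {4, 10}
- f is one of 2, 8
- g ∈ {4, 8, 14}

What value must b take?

12

Among the 7 variables, 2 fits only f (and all 7 values in {2, 4, 6, 8, 10, 12, 14} must be used), so f = 2.
Among the 6 still-open variables, 8 fits only g (and all 6 values in {4, 6, 8, 10, 12, 14} must be used), so g = 8.
The 5 still-open variables together cover exactly {4, 6, 10, 12, 14} — 5 values for 5 variables — and 12 appears only in b's list, so b = 12.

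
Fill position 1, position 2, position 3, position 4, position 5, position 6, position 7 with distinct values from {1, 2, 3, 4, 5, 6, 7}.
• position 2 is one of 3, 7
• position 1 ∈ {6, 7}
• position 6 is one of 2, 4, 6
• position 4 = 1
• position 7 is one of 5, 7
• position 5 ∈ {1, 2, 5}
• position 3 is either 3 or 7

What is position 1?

position 4 must be 1 (only option left). Strike 1 from position 5.
The 6 still-open variables draw from only 6 values {2, 3, 4, 5, 6, 7}, so each is used; only position 6 can be 4, hence position 6 = 4.
The 5 still-open variables together cover exactly {2, 3, 5, 6, 7} — 5 values for 5 variables — and 2 appears only in position 5's list, so position 5 = 2.
Among the 4 still-open variables, 5 fits only position 7 (and all 4 values in {3, 5, 6, 7} must be used), so position 7 = 5.
The 3 still-open variables draw from only 3 values {3, 6, 7}, so each is used; only position 1 can be 6, hence position 1 = 6.

6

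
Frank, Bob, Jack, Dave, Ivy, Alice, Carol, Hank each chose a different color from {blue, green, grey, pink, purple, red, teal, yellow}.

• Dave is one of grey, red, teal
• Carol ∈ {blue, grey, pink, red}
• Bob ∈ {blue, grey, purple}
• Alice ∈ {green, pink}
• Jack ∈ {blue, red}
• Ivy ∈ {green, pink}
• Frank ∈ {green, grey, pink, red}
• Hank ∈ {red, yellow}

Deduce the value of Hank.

The 8 variables draw from only 8 values {blue, green, grey, pink, purple, red, teal, yellow}, so each is used; only Bob can be purple, hence Bob = purple.
The 7 still-open variables together cover exactly {blue, green, grey, pink, red, teal, yellow} — 7 values for 7 variables — and teal appears only in Dave's list, so Dave = teal.
The 6 still-open variables together cover exactly {blue, green, grey, pink, red, yellow} — 6 values for 6 variables — and yellow appears only in Hank's list, so Hank = yellow.

yellow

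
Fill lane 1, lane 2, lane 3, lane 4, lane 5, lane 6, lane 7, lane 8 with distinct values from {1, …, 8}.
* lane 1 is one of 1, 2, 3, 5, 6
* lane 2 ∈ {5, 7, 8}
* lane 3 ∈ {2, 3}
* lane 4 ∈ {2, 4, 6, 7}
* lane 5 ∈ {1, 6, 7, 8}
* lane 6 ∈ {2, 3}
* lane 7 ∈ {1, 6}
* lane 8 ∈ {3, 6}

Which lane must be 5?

Among the 8 variables, 4 fits only lane 4 (and all 8 values in {1, 2, 3, 4, 5, 6, 7, 8} must be used), so lane 4 = 4.
The 2 variables lane 3 and lane 6 are confined to {2, 3}, which locks those values in; drop them from lane 1, lane 8.
That leaves lane 8 = 6. Eliminate 6 elsewhere: lane 1, lane 5, lane 7.
lane 7's domain is down to {1}, so lane 7 = 1. Strike 1 from lane 1, lane 5.

lane 1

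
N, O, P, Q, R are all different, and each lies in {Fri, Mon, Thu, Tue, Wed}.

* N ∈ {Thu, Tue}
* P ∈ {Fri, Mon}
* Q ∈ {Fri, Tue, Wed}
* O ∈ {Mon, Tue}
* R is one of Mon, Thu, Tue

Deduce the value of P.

The 5 variables draw from only 5 values {Fri, Mon, Thu, Tue, Wed}, so each is used; only Q can be Wed, hence Q = Wed.
The 4 still-open variables draw from only 4 values {Fri, Mon, Thu, Tue}, so each is used; only P can be Fri, hence P = Fri.

Fri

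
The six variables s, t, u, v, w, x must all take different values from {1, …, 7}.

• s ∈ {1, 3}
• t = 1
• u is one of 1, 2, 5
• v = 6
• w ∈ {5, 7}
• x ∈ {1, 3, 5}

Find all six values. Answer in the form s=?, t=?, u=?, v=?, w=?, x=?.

t's domain is down to {1}, so t = 1. Remove 1 from s, u, x.
v has just one choice, so v = 6.
s's domain is down to {3}, so s = 3. Remove 3 from x.
x's domain is down to {5}, so x = 5. Eliminate 5 elsewhere: u, w.
That leaves u = 2.
w's domain is down to {7}, so w = 7.

s=3, t=1, u=2, v=6, w=7, x=5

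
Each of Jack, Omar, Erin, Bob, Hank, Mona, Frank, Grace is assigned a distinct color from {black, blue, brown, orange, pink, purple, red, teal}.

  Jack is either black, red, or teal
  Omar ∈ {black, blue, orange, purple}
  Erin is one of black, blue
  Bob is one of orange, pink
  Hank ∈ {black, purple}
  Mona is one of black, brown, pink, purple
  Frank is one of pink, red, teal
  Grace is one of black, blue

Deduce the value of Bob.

Among the 8 variables, brown fits only Mona (and all 8 values in {black, blue, brown, orange, pink, purple, red, teal} must be used), so Mona = brown.
Erin and Grace share exactly the 2 values {black, blue}; by pigeonhole those values go to them, so strike black, blue from Jack, Omar, Hank.
Hank must be purple (only option left). So Omar can't be purple.
Omar has just one choice, so Omar = orange. Strike orange from Bob.
So Bob = pink.

pink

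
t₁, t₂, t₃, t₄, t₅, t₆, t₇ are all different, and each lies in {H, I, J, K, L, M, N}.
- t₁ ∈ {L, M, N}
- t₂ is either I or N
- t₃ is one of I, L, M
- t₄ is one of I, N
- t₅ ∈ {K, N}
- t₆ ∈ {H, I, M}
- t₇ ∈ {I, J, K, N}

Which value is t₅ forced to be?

The 7 variables draw from only 7 values {H, I, J, K, L, M, N}, so each is used; only t₆ can be H, hence t₆ = H.
The 6 still-open variables draw from only 6 values {I, J, K, L, M, N}, so each is used; only t₇ can be J, hence t₇ = J.
The 5 still-open variables draw from only 5 values {I, K, L, M, N}, so each is used; only t₅ can be K, hence t₅ = K.

K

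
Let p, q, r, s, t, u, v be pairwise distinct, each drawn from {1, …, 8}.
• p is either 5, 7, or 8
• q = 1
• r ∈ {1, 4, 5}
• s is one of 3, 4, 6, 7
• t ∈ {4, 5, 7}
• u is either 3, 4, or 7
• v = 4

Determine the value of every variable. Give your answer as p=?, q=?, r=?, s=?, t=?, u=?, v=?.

p=8, q=1, r=5, s=6, t=7, u=3, v=4

q must be 1 (only option left). Remove 1 from r.
That leaves v = 4. So r, s, t, u can't be 4.
r has just one choice, so r = 5. Remove 5 from p, t.
That leaves t = 7. So p, s, u can't be 7.
u has just one choice, so u = 3. Remove 3 from s.
p has just one choice, so p = 8.
s has just one choice, so s = 6.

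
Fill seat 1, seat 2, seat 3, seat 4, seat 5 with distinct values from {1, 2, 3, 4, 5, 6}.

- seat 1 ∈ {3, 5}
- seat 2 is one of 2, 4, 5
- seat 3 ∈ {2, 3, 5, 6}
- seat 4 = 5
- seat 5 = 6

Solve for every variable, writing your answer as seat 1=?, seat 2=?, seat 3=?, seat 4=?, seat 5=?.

seat 1=3, seat 2=4, seat 3=2, seat 4=5, seat 5=6

seat 4 must be 5 (only option left). Strike 5 from seat 1, seat 2, seat 3.
seat 5 must be 6 (only option left). Strike 6 from seat 3.
seat 1 must be 3 (only option left). Remove 3 from seat 3.
seat 3 has just one choice, so seat 3 = 2. So seat 2 can't be 2.
seat 2 has just one choice, so seat 2 = 4.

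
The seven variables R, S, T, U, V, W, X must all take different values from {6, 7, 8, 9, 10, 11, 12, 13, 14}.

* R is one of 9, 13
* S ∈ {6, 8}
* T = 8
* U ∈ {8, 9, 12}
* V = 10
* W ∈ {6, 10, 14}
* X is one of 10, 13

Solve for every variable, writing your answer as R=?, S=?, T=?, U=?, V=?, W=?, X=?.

T has just one choice, so T = 8. Eliminate 8 elsewhere: S, U.
V must be 10 (only option left). Remove 10 from W, X.
X's domain is down to {13}, so X = 13. Strike 13 from R.
R must be 9 (only option left). Eliminate 9 elsewhere: U.
That leaves S = 6. Strike 6 from W.
U must be 12 (only option left).
W has just one choice, so W = 14.

R=9, S=6, T=8, U=12, V=10, W=14, X=13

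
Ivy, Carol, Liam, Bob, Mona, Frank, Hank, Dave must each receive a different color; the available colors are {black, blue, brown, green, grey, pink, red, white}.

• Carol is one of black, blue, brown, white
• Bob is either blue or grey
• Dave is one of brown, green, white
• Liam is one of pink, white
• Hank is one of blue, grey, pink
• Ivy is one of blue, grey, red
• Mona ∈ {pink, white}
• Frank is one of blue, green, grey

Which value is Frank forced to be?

green

Among the 8 variables, black fits only Carol (and all 8 values in {black, blue, brown, green, grey, pink, red, white} must be used), so Carol = black.
The 7 still-open variables draw from only 7 values {blue, brown, green, grey, pink, red, white}, so each is used; only Dave can be brown, hence Dave = brown.
Among the 6 still-open variables, green fits only Frank (and all 6 values in {blue, green, grey, pink, red, white} must be used), so Frank = green.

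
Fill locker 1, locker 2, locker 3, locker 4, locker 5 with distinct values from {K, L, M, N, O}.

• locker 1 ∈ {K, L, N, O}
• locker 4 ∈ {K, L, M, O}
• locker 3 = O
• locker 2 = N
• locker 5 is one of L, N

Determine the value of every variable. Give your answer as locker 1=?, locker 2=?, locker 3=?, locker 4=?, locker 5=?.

locker 2 must be N (only option left). Strike N from locker 1, locker 5.
That leaves locker 3 = O. Strike O from locker 1, locker 4.
locker 5's domain is down to {L}, so locker 5 = L. Eliminate L elsewhere: locker 1, locker 4.
locker 1 must be K (only option left). Strike K from locker 4.
locker 4's domain is down to {M}, so locker 4 = M.

locker 1=K, locker 2=N, locker 3=O, locker 4=M, locker 5=L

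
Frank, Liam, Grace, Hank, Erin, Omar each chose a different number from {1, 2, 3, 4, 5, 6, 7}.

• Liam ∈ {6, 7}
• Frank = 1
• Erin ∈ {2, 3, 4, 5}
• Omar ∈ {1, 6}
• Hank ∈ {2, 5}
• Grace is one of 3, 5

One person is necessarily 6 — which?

Frank's domain is down to {1}, so Frank = 1. Eliminate 1 elsewhere: Omar.
So 6 goes to Omar.

Omar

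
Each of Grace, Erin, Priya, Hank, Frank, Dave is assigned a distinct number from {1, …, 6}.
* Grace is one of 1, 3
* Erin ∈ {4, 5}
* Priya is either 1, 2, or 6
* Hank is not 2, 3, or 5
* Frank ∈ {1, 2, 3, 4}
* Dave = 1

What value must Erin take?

Dave must be 1 (only option left). So Grace, Priya, Hank, Frank can't be 1.
Grace has just one choice, so Grace = 3. Remove 3 from Frank.
The 4 still-open variables together cover exactly {2, 4, 5, 6} — 4 values for 4 variables — and 5 appears only in Erin's list, so Erin = 5.

5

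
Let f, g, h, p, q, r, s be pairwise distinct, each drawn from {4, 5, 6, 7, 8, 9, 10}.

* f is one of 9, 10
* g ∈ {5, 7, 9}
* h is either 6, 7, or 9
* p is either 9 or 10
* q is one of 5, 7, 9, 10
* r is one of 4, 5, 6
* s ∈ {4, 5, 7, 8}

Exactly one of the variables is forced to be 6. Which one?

h

The 7 variables together cover exactly {4, 5, 6, 7, 8, 9, 10} — 7 values for 7 variables — and 8 appears only in s's list, so s = 8.
The 6 still-open variables draw from only 6 values {4, 5, 6, 7, 9, 10}, so each is used; only r can be 4, hence r = 4.
The 5 still-open variables draw from only 5 values {5, 6, 7, 9, 10}, so each is used; only h can be 6, hence h = 6.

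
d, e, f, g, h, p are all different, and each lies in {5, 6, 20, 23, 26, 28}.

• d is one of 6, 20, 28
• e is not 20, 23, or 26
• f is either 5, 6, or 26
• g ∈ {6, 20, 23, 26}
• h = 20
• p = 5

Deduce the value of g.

h's domain is down to {20}, so h = 20. So d, g can't be 20.
That leaves p = 5. So e, f can't be 5.
Among the 4 still-open variables, 23 fits only g (and all 4 values in {6, 23, 26, 28} must be used), so g = 23.

23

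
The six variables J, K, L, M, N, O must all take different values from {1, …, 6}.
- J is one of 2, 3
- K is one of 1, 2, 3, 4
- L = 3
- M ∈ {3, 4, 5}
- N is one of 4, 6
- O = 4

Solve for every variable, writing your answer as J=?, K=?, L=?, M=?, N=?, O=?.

L has just one choice, so L = 3. Eliminate 3 elsewhere: J, K, M.
O has just one choice, so O = 4. Eliminate 4 elsewhere: K, M, N.
J's domain is down to {2}, so J = 2. Remove 2 from K.
K has just one choice, so K = 1.
M must be 5 (only option left).
That leaves N = 6.

J=2, K=1, L=3, M=5, N=6, O=4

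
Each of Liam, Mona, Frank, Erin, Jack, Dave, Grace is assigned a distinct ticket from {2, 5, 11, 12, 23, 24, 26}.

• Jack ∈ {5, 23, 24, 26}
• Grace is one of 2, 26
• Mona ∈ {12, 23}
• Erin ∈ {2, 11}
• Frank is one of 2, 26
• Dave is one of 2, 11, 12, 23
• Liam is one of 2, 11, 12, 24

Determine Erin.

The 7 variables draw from only 7 values {2, 5, 11, 12, 23, 24, 26}, so each is used; only Jack can be 5, hence Jack = 5.
Among the 6 still-open variables, 24 fits only Liam (and all 6 values in {2, 11, 12, 23, 24, 26} must be used), so Liam = 24.
Frank and Grace share exactly the 2 values {2, 26}; by pigeonhole those values go to them, so strike 2, 26 from Erin, Dave.
So Erin = 11.

11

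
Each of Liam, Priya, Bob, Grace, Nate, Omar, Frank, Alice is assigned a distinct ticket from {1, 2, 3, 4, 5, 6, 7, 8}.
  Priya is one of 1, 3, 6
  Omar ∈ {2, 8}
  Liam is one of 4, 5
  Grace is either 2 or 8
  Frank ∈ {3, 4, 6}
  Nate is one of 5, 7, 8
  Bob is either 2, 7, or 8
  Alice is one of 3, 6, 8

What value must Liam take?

The 8 variables together cover exactly {1, 2, 3, 4, 5, 6, 7, 8} — 8 values for 8 variables — and 1 appears only in Priya's list, so Priya = 1.
Grace and Omar share exactly the 2 values {2, 8}; by pigeonhole those values go to them, so strike 2, 8 from Bob, Nate, Alice.
Bob must be 7 (only option left). Remove 7 from Nate.
Nate's domain is down to {5}, so Nate = 5. Eliminate 5 elsewhere: Liam.
So Liam = 4.

4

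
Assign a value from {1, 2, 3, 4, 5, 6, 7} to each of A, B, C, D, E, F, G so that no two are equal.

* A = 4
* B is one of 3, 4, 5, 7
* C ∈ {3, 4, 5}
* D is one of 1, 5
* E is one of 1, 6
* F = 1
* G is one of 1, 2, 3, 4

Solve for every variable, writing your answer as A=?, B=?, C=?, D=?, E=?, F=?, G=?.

A=4, B=7, C=3, D=5, E=6, F=1, G=2

A has just one choice, so A = 4. So B, C, G can't be 4.
F's domain is down to {1}, so F = 1. So D, E, G can't be 1.
D's domain is down to {5}, so D = 5. Strike 5 from B, C.
E has just one choice, so E = 6.
C's domain is down to {3}, so C = 3. Remove 3 from B, G.
That leaves G = 2.
B's domain is down to {7}, so B = 7.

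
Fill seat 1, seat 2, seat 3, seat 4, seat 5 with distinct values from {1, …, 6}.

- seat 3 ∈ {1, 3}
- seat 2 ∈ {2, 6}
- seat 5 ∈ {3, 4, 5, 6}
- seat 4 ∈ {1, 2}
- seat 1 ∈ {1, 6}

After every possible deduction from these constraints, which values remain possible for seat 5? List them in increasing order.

seat 1, seat 2, seat 4 share exactly the 3 values {1, 2, 6}; by pigeonhole those values go to them, so strike 1, 2, 6 from seat 3, seat 5.
seat 3's domain is down to {3}, so seat 3 = 3. Remove 3 from seat 5.
No further eliminations apply; seat 5 can still be any of 4, 5.

4, 5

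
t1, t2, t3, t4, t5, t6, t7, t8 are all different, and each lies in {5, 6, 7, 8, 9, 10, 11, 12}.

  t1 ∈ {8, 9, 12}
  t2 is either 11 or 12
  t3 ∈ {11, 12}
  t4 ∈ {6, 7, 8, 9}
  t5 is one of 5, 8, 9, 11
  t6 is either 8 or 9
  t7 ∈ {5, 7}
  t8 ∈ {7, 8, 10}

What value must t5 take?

5

The 8 variables draw from only 8 values {5, 6, 7, 8, 9, 10, 11, 12}, so each is used; only t4 can be 6, hence t4 = 6.
Among the 7 still-open variables, 10 fits only t8 (and all 7 values in {5, 7, 8, 9, 10, 11, 12} must be used), so t8 = 10.
The 6 still-open variables together cover exactly {5, 7, 8, 9, 11, 12} — 6 values for 6 variables — and 7 appears only in t7's list, so t7 = 7.
Among the 5 still-open variables, 5 fits only t5 (and all 5 values in {5, 8, 9, 11, 12} must be used), so t5 = 5.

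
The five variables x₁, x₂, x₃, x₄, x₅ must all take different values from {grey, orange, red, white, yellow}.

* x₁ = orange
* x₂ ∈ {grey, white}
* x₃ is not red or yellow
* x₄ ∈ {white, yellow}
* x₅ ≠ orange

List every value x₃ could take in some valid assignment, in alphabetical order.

grey, white

x₁ has just one choice, so x₁ = orange. Strike orange from x₃.
Among the 4 still-open variables, red fits only x₅ (and all 4 values in {grey, red, white, yellow} must be used), so x₅ = red.
The 3 still-open variables together cover exactly {grey, white, yellow} — 3 values for 3 variables — and yellow appears only in x₄'s list, so x₄ = yellow.
No further eliminations apply; x₃ can still be any of grey, white.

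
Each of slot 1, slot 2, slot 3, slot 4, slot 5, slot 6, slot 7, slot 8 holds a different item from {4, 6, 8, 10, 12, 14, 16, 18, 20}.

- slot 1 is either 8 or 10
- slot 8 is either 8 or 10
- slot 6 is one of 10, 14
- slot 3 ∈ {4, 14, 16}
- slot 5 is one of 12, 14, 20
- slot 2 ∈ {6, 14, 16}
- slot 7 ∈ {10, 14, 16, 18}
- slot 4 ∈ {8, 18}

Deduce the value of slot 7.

slot 1 and slot 8 between them cover only {8, 10} — a naked pair. Remove those values from slot 4, slot 6, slot 7.
That leaves slot 4 = 18. Eliminate 18 elsewhere: slot 7.
slot 6's domain is down to {14}, so slot 6 = 14. Strike 14 from slot 2, slot 3, slot 5, slot 7.
So slot 7 = 16.

16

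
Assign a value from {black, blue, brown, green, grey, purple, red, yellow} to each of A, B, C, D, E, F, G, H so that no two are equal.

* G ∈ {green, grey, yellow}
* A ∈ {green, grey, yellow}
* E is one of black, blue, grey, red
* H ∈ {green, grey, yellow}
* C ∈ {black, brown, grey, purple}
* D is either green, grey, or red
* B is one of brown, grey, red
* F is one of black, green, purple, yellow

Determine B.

brown

Among the 8 variables, blue fits only E (and all 8 values in {black, blue, brown, green, grey, purple, red, yellow} must be used), so E = blue.
The 3 variables A, G, H are confined to {green, grey, yellow}, which locks those values in; drop them from B, C, D, F.
D has just one choice, so D = red. So B can't be red.
So B = brown.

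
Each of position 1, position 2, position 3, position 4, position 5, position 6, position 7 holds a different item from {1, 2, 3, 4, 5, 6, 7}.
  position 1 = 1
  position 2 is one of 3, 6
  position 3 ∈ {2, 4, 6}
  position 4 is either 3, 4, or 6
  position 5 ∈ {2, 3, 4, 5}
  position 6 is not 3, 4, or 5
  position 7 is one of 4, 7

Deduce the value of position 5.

position 1's domain is down to {1}, so position 1 = 1. Eliminate 1 elsewhere: position 6.
The 6 still-open variables together cover exactly {2, 3, 4, 5, 6, 7} — 6 values for 6 variables — and 5 appears only in position 5's list, so position 5 = 5.

5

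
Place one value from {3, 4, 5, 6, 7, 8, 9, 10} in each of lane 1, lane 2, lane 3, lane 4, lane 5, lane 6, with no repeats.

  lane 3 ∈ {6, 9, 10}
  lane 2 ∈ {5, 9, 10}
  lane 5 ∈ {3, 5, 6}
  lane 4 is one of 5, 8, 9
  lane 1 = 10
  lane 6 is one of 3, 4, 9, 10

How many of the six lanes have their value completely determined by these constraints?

lane 1 has just one choice, so lane 1 = 10. Eliminate 10 elsewhere: lane 2, lane 3, lane 6.
Determined: lane 1=10. The other lanes each still have more than one consistent value. That makes 1.

1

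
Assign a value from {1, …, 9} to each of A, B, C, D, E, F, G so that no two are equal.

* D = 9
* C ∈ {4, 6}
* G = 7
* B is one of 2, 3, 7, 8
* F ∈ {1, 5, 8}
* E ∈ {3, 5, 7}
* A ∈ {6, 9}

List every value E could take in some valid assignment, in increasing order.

D's domain is down to {9}, so D = 9. Strike 9 from A.
That leaves G = 7. So B, E can't be 7.
A must be 6 (only option left). Remove 6 from C.
That leaves C = 4.
No further eliminations apply; E can still be any of 3, 5.

3, 5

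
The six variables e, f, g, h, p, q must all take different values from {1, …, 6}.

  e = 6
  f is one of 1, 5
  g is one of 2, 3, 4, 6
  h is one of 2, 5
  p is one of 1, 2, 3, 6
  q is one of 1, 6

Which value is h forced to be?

2

e has just one choice, so e = 6. Remove 6 from g, p, q.
q must be 1 (only option left). Strike 1 from f, p.
f has just one choice, so f = 5. So h can't be 5.
So h = 2.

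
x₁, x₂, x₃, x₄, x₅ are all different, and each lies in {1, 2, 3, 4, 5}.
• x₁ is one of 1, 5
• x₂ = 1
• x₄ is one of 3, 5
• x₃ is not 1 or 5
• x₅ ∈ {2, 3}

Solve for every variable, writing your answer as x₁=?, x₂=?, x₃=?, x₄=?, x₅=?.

x₁=5, x₂=1, x₃=4, x₄=3, x₅=2

x₂ has just one choice, so x₂ = 1. Remove 1 from x₁.
x₁ must be 5 (only option left). So x₄ can't be 5.
x₄'s domain is down to {3}, so x₄ = 3. Remove 3 from x₃, x₅.
x₅ must be 2 (only option left). Remove 2 from x₃.
That leaves x₃ = 4.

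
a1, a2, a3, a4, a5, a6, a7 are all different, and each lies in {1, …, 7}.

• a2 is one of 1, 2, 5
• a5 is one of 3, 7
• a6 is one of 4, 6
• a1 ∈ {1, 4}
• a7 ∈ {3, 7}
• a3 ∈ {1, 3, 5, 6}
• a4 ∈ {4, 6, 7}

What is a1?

1

Among the 7 variables, 2 fits only a2 (and all 7 values in {1, 2, 3, 4, 5, 6, 7} must be used), so a2 = 2.
The 6 still-open variables draw from only 6 values {1, 3, 4, 5, 6, 7}, so each is used; only a3 can be 5, hence a3 = 5.
Among the 5 still-open variables, 1 fits only a1 (and all 5 values in {1, 3, 4, 6, 7} must be used), so a1 = 1.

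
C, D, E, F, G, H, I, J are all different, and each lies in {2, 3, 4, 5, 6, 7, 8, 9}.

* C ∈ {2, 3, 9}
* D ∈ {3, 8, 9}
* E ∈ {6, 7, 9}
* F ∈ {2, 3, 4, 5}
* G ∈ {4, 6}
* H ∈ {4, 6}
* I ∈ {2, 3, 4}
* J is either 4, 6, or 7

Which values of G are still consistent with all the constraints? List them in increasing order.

The 8 variables draw from only 8 values {2, 3, 4, 5, 6, 7, 8, 9}, so each is used; only F can be 5, hence F = 5.
The 7 still-open variables draw from only 7 values {2, 3, 4, 6, 7, 8, 9}, so each is used; only D can be 8, hence D = 8.
G and H between them cover only {4, 6} — a naked pair. Remove those values from E, I, J.
That leaves J = 7. Strike 7 from E.
E has just one choice, so E = 9. Eliminate 9 elsewhere: C.
No further eliminations apply; G can still be any of 4, 6.

4, 6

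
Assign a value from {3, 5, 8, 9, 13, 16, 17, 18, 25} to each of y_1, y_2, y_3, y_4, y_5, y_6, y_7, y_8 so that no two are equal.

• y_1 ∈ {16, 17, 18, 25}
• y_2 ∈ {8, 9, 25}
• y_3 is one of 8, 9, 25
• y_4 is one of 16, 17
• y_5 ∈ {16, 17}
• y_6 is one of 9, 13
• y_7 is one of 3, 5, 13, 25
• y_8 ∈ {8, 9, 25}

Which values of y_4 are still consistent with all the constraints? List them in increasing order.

y_4 and y_5 between them cover only {16, 17} — a naked pair. Remove those values from y_1.
y_2, y_3, y_8 share exactly the 3 values {8, 9, 25}; by pigeonhole those values go to them, so strike 8, 9, 25 from y_1, y_6, y_7.
y_1's domain is down to {18}, so y_1 = 18.
y_6 has just one choice, so y_6 = 13. Strike 13 from y_7.
No further eliminations apply; y_4 can still be any of 16, 17.

16, 17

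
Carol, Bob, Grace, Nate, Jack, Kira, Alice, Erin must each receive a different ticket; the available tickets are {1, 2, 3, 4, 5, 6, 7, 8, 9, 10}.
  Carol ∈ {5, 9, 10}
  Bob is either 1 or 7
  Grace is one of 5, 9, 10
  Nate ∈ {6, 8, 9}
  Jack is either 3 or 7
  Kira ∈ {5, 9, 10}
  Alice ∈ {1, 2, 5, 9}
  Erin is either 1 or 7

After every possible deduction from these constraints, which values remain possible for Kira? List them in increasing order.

5, 9, 10

Bob and Erin share exactly the 2 values {1, 7}; by pigeonhole those values go to them, so strike 1, 7 from Jack, Alice.
Jack must be 3 (only option left).
Carol, Grace, Kira between them cover only {5, 9, 10} — a naked triple. Remove those values from Nate, Alice.
Alice has just one choice, so Alice = 2.
No further eliminations apply; Kira can still be any of 5, 9, 10.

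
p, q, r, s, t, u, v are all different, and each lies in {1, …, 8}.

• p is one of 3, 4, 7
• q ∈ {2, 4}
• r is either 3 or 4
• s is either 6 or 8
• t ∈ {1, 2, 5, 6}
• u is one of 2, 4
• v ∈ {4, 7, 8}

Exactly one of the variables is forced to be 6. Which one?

s

q and u share exactly the 2 values {2, 4}; by pigeonhole those values go to them, so strike 2, 4 from p, r, t, v.
r must be 3 (only option left). Remove 3 from p.
That leaves p = 7. Strike 7 from v.
v's domain is down to {8}, so v = 8. Strike 8 from s.
So 6 goes to s.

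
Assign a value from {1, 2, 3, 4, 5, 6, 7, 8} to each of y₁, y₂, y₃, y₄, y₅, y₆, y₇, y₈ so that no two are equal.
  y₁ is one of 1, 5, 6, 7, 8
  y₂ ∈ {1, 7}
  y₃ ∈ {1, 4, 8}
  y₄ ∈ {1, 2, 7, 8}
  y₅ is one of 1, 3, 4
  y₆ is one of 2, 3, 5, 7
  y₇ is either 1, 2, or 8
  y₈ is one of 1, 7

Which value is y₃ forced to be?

4

The 8 variables together cover exactly {1, 2, 3, 4, 5, 6, 7, 8} — 8 values for 8 variables — and 6 appears only in y₁'s list, so y₁ = 6.
The 7 still-open variables draw from only 7 values {1, 2, 3, 4, 5, 7, 8}, so each is used; only y₆ can be 5, hence y₆ = 5.
The 6 still-open variables draw from only 6 values {1, 2, 3, 4, 7, 8}, so each is used; only y₅ can be 3, hence y₅ = 3.
The 5 still-open variables draw from only 5 values {1, 2, 4, 7, 8}, so each is used; only y₃ can be 4, hence y₃ = 4.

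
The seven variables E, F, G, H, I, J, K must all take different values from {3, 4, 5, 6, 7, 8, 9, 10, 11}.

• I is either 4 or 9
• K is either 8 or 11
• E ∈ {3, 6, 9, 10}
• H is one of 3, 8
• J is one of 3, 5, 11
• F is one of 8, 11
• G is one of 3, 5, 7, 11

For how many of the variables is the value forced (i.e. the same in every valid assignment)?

The 2 variables F and K are confined to {8, 11}, which locks those values in; drop them from G, H, J.
H must be 3 (only option left). Eliminate 3 elsewhere: E, G, J.
That leaves J = 5. Eliminate 5 elsewhere: G.
G has just one choice, so G = 7.
Determined: G=7, H=3, J=5. The other variables each still have more than one consistent value. That makes 3.

3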